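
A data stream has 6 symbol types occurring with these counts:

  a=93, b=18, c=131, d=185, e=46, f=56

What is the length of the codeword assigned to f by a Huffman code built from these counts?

3

Repeatedly merge the two smallest:
b(18) + e(46) → 64
f(56) + 64 → 120
a(93) + 120 → 213
c(131) + d(185) → 316
213 + 316 → 529
f sits 3 levels below the root, so its codeword is 3 bits.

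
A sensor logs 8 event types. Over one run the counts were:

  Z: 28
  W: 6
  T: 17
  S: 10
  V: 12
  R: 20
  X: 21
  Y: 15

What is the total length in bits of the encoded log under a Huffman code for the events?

375

Greedily combine the two least-frequent nodes:
merge W(6) and S(10): 16
merge V(12) and Y(15): 27
merge 16 and T(17): 33
merge R(20) and X(21): 41
merge 27 and Z(28): 55
merge 33 and 41: 74
merge 55 and 74: 129
Each symbol's bit-cost is frequency × depth; summing gives 375 bits (equivalently 16 + 27 + 33 + 41 + 55 + 74 + 129).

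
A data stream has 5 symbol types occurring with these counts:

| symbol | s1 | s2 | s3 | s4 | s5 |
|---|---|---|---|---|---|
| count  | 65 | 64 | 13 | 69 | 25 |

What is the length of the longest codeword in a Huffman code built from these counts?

3

Merge the two lowest-weight nodes at each step:
combine s3(13), s5(25) → 38
combine 38, s2(64) → 102
combine s1(65), s4(69) → 134
combine 102, 134 → 236
The rarest symbols sit at the bottom; the longest codeword is 3 bits.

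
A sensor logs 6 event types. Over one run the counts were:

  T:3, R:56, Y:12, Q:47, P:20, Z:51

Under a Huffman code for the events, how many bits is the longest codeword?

4

Merge the two lowest-weight nodes at each step:
combine T(3), Y(12) → 15
combine 15, P(20) → 35
combine 35, Q(47) → 82
combine Z(51), R(56) → 107
combine 82, 107 → 189
The first pair merged (T, Y) ends up deepest, at depth 4.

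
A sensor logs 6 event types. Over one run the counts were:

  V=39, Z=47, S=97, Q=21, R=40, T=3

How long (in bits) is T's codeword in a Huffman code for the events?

Build the tree from the bottom:
merge T(3) and Q(21): 24
merge 24 and V(39): 63
merge R(40) and Z(47): 87
merge 63 and 87: 150
merge S(97) and 150: 247
T's leaf is at depth 4, giving a 4-bit codeword.

4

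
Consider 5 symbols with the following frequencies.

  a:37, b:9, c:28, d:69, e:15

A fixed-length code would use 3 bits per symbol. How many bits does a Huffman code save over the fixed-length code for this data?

Fixed-length: 3 bits × 158 symbols = 474 bits.
Huffman merges:
combine b(9), e(15) → 24
combine 24, c(28) → 52
combine a(37), 52 → 89
combine d(69), 89 → 158
Huffman total = 24 + 52 + 89 + 158 = 323 bits.
Saving = 474 − 323 = 151 bits.

151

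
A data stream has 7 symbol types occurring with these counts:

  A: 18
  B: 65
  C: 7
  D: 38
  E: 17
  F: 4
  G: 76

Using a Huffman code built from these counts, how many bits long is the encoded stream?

Merge the two smallest weights repeatedly:
F(4) + C(7) → 11
11 + E(17) → 28
A(18) + 28 → 46
D(38) + 46 → 84
B(65) + G(76) → 141
84 + 141 → 225
Each symbol's bit-cost is frequency × depth; summing gives 535 bits (equivalently 11 + 28 + 46 + 84 + 141 + 225).

535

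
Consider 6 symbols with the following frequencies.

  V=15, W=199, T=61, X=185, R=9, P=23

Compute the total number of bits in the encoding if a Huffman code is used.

964

Build the Huffman tree bottom-up:
R(9) + V(15) → 24
P(23) + 24 → 47
47 + T(61) → 108
108 + X(185) → 293
W(199) + 293 → 492
Total encoded bits = sum of merged weights = 24 + 47 + 108 + 293 + 492 = 964.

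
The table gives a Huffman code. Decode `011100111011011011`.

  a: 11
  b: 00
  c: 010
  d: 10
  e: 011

ededaee

Read left to right; each codeword is recognised as soon as it completes (prefix code):
  011→e | 10→d | 011→e | 10→d | 11→a | 011→e | 011→e
Decoded message: ededaee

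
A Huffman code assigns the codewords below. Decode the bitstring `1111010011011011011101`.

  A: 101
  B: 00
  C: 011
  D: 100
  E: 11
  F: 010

EEFCCCCA

Read left to right; each codeword is recognised as soon as it completes (prefix code):
  11→E | 11→E | 010→F | 011→C | 011→C | 011→C | 011→C | 101→A
Decoded message: EEFCCCCA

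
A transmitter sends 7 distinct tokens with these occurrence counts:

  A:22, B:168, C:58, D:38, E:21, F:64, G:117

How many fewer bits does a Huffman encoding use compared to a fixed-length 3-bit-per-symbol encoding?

242

Fixed-length: 3 bits × 488 symbols = 1464 bits.
Huffman merges:
merge E(21) and A(22): 43
merge D(38) and 43: 81
merge C(58) and F(64): 122
merge 81 and G(117): 198
merge 122 and B(168): 290
merge 198 and 290: 488
Huffman total = 43 + 81 + 122 + 198 + 290 + 488 = 1222 bits.
Saving = 1464 − 1222 = 242 bits.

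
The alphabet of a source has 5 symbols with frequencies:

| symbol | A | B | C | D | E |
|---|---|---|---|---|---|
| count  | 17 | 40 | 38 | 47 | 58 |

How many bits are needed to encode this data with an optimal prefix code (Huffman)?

455

Merge the two smallest weights repeatedly:
A(17) + C(38) → 55
B(40) + D(47) → 87
55 + E(58) → 113
87 + 113 → 200
Each symbol's bit-cost is frequency × depth; summing gives 455 bits (equivalently 55 + 87 + 113 + 200).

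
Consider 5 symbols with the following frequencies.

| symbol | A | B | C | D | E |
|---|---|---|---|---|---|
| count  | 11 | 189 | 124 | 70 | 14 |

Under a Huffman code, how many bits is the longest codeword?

4

Merge the two lowest-weight nodes at each step:
merge A(11) and E(14): 25
merge 25 and D(70): 95
merge 95 and C(124): 219
merge B(189) and 219: 408
Maximum depth reached is 4.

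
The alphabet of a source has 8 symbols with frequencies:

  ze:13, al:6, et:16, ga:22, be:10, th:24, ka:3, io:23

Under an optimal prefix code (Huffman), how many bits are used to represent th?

2

Repeatedly merge the two smallest:
ka(3) + al(6) → 9
9 + be(10) → 19
ze(13) + et(16) → 29
19 + ga(22) → 41
io(23) + th(24) → 47
29 + 41 → 70
47 + 70 → 117
th's leaf is at depth 2, giving a 2-bit codeword.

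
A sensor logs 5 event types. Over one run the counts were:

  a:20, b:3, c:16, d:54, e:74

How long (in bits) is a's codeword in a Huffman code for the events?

3

Build the tree from the bottom:
merge b(3) and c(16): 19
merge 19 and a(20): 39
merge 39 and d(54): 93
merge e(74) and 93: 167
The subtree containing a is merged 3 times, so code length = 3.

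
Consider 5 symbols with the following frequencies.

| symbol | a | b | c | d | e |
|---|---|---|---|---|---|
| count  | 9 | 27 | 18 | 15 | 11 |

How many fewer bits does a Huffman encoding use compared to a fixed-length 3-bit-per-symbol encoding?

60

Fixed-length: 3 bits × 80 symbols = 240 bits.
Huffman merges:
combine a(9), e(11) → 20
combine d(15), c(18) → 33
combine 20, b(27) → 47
combine 33, 47 → 80
Huffman total = 20 + 33 + 47 + 80 = 180 bits.
Saving = 240 − 180 = 60 bits.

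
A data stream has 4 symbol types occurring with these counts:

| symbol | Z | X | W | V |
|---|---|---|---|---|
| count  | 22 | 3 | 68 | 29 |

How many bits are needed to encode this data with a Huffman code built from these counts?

Build the Huffman tree bottom-up:
combine X(3), Z(22) → 25
combine 25, V(29) → 54
combine 54, W(68) → 122
Total encoded bits = sum of merged weights = 25 + 54 + 122 = 201.

201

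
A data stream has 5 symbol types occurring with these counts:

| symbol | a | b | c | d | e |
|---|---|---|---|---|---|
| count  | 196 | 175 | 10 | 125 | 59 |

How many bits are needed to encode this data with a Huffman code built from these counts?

1197

Merge the two smallest weights repeatedly:
combine c(10), e(59) → 69
combine 69, d(125) → 194
combine b(175), 194 → 369
combine a(196), 369 → 565
Total encoded bits = sum of merged weights = 69 + 194 + 369 + 565 = 1197.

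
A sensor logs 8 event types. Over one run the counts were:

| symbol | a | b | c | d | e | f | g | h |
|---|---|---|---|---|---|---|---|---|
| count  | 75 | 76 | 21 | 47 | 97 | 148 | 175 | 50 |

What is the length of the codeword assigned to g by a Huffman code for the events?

Repeatedly merge the two smallest:
merge c(21) and d(47): 68
merge h(50) and 68: 118
merge a(75) and b(76): 151
merge e(97) and 118: 215
merge f(148) and 151: 299
merge g(175) and 215: 390
merge 299 and 390: 689
The subtree containing g is merged 2 times, so code length = 2.

2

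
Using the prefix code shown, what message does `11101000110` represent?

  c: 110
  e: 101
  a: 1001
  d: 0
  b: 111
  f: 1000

bdfc

Read left to right; each codeword is recognised as soon as it completes (prefix code):
  111→b | 0→d | 1000→f | 110→c
Decoded message: bdfc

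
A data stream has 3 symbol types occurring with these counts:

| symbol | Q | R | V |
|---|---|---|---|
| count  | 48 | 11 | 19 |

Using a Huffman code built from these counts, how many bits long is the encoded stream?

108

Merge the two smallest weights repeatedly:
R(11) + V(19) → 30
30 + Q(48) → 78
Total encoded bits = sum of merged weights = 30 + 78 = 108.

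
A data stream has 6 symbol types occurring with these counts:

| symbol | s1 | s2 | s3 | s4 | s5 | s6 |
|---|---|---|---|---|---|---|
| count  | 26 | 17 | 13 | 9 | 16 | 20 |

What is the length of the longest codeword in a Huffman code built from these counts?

Merge the two lowest-weight nodes at each step:
s4(9) + s3(13) → 22
s5(16) + s2(17) → 33
s6(20) + 22 → 42
s1(26) + 33 → 59
42 + 59 → 101
The rarest symbols sit at the bottom; the longest codeword is 3 bits.

3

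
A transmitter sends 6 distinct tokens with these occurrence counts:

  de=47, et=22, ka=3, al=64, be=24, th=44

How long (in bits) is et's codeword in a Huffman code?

4

Build the tree from the bottom:
combine ka(3), et(22) → 25
combine be(24), 25 → 49
combine th(44), de(47) → 91
combine 49, al(64) → 113
combine 91, 113 → 204
et's leaf is at depth 4, giving a 4-bit codeword.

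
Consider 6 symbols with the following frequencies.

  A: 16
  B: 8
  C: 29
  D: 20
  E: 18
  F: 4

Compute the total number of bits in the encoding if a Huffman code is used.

230

Build the Huffman tree bottom-up:
merge F(4) and B(8): 12
merge 12 and A(16): 28
merge E(18) and D(20): 38
merge 28 and C(29): 57
merge 38 and 57: 95
Total encoded bits = sum of merged weights = 12 + 28 + 38 + 57 + 95 = 230.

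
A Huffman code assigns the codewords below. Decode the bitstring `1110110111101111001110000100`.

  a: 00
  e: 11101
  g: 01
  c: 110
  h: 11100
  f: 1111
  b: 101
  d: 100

Read left to right; each codeword is recognised as soon as it completes (prefix code):
  11101→e | 101→b | 11101→e | 11100→h | 11100→h | 00→a | 100→d
Decoded message: ebehhad

ebehhad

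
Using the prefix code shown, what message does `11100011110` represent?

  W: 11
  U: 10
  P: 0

Read left to right; each codeword is recognised as soon as it completes (prefix code):
  11→W | 10→U | 0→P | 0→P | 11→W | 11→W | 0→P
Decoded message: WUPPWWP

WUPPWWP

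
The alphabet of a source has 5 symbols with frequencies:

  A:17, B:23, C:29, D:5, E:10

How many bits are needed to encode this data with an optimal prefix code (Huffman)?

Greedily combine the two least-frequent nodes:
D(5) + E(10) → 15
15 + A(17) → 32
B(23) + C(29) → 52
32 + 52 → 84
Each symbol's bit-cost is frequency × depth; summing gives 183 bits (equivalently 15 + 32 + 52 + 84).

183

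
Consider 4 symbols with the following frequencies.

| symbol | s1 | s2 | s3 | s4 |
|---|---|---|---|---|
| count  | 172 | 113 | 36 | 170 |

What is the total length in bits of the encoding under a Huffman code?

959

Merge the two smallest weights repeatedly:
merge s3(36) and s2(113): 149
merge 149 and s4(170): 319
merge s1(172) and 319: 491
Each symbol's bit-cost is frequency × depth; summing gives 959 bits (equivalently 149 + 319 + 491).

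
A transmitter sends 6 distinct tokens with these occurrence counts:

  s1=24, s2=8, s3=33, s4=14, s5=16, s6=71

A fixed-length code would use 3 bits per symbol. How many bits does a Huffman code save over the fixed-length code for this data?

120

Fixed-length: 3 bits × 166 symbols = 498 bits.
Huffman merges:
merge s2(8) and s4(14): 22
merge s5(16) and 22: 38
merge s1(24) and s3(33): 57
merge 38 and 57: 95
merge s6(71) and 95: 166
Huffman total = 22 + 38 + 57 + 95 + 166 = 378 bits.
Saving = 498 − 378 = 120 bits.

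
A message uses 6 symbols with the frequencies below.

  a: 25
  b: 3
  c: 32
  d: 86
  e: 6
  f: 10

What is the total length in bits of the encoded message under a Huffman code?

Merge the two smallest weights repeatedly:
merge b(3) and e(6): 9
merge 9 and f(10): 19
merge 19 and a(25): 44
merge c(32) and 44: 76
merge 76 and d(86): 162
Each symbol's bit-cost is frequency × depth; summing gives 310 bits (equivalently 9 + 19 + 44 + 76 + 162).

310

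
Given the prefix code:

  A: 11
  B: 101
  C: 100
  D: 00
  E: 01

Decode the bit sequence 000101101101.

DEEBB

Read left to right; each codeword is recognised as soon as it completes (prefix code):
  00→D | 01→E | 01→E | 101→B | 101→B
Decoded message: DEEBB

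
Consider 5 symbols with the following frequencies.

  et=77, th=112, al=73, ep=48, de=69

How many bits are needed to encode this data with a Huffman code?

Build the Huffman tree bottom-up:
merge ep(48) and de(69): 117
merge al(73) and et(77): 150
merge th(112) and 117: 229
merge 150 and 229: 379
Each symbol's bit-cost is frequency × depth; summing gives 875 bits (equivalently 117 + 150 + 229 + 379).

875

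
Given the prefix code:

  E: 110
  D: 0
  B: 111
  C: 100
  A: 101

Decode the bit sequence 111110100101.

Read left to right; each codeword is recognised as soon as it completes (prefix code):
  111→B | 110→E | 100→C | 101→A
Decoded message: BECA

BECA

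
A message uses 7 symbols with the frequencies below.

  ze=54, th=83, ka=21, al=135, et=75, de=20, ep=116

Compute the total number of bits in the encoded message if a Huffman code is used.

Greedily combine the two least-frequent nodes:
merge de(20) and ka(21): 41
merge 41 and ze(54): 95
merge et(75) and th(83): 158
merge 95 and ep(116): 211
merge al(135) and 158: 293
merge 211 and 293: 504
Total encoded bits = sum of merged weights = 41 + 95 + 158 + 211 + 293 + 504 = 1302.

1302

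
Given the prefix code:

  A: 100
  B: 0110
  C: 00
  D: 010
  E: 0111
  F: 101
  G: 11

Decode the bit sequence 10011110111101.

Read left to right; each codeword is recognised as soon as it completes (prefix code):
  100→A | 11→G | 11→G | 0111→E | 101→F
Decoded message: AGGEF

AGGEF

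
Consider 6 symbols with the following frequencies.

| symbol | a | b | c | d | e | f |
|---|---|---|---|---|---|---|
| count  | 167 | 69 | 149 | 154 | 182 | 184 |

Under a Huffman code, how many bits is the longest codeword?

3

Merge the two lowest-weight nodes at each step:
combine b(69), c(149) → 218
combine d(154), a(167) → 321
combine e(182), f(184) → 366
combine 218, 321 → 539
combine 366, 539 → 905
Maximum depth reached is 3.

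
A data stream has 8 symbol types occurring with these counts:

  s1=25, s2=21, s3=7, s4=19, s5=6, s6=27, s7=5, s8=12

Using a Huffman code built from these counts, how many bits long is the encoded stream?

Merge the two smallest weights repeatedly:
s7(5) + s5(6) → 11
s3(7) + 11 → 18
s8(12) + 18 → 30
s4(19) + s2(21) → 40
s1(25) + s6(27) → 52
30 + 40 → 70
52 + 70 → 122
Total encoded bits = sum of merged weights = 11 + 18 + 30 + 40 + 52 + 70 + 122 = 343.

343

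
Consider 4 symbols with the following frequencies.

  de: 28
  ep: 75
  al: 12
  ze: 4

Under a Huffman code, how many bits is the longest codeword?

3

Merge the two lowest-weight nodes at each step:
ze(4) + al(12) → 16
16 + de(28) → 44
44 + ep(75) → 119
The first pair merged (ze, al) ends up deepest, at depth 3.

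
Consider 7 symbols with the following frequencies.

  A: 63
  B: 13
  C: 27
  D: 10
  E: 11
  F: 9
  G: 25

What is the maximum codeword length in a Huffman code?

4

Merge the two lowest-weight nodes at each step:
merge F(9) and D(10): 19
merge E(11) and B(13): 24
merge 19 and 24: 43
merge G(25) and C(27): 52
merge 43 and 52: 95
merge A(63) and 95: 158
The rarest symbols sit at the bottom; the longest codeword is 4 bits.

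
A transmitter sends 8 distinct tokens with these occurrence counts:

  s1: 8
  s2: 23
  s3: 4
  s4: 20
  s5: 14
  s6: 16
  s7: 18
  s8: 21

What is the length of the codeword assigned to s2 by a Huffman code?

2

Repeatedly merge the two smallest:
combine s3(4), s1(8) → 12
combine 12, s5(14) → 26
combine s6(16), s7(18) → 34
combine s4(20), s8(21) → 41
combine s2(23), 26 → 49
combine 34, 41 → 75
combine 49, 75 → 124
The subtree containing s2 is merged 2 times, so code length = 2.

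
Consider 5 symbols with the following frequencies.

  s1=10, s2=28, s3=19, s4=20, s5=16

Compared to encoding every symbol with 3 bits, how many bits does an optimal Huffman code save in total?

67

Fixed-length: 3 bits × 93 symbols = 279 bits.
Huffman merges:
merge s1(10) and s5(16): 26
merge s3(19) and s4(20): 39
merge 26 and s2(28): 54
merge 39 and 54: 93
Huffman total = 26 + 39 + 54 + 93 = 212 bits.
Saving = 279 − 212 = 67 bits.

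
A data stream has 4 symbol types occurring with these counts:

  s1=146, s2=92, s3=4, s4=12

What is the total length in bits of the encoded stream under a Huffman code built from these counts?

Merge the two smallest weights repeatedly:
combine s3(4), s4(12) → 16
combine 16, s2(92) → 108
combine 108, s1(146) → 254
Each symbol's bit-cost is frequency × depth; summing gives 378 bits (equivalently 16 + 108 + 254).

378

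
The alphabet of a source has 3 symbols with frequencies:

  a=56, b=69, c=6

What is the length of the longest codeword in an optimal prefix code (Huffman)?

Merge the two lowest-weight nodes at each step:
c(6) + a(56) → 62
62 + b(69) → 131
The rarest symbols sit at the bottom; the longest codeword is 2 bits.

2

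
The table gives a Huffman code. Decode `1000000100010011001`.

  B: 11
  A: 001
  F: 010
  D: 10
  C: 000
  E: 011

DCACDEA

Read left to right; each codeword is recognised as soon as it completes (prefix code):
  10→D | 000→C | 001→A | 000→C | 10→D | 011→E | 001→A
Decoded message: DCACDEA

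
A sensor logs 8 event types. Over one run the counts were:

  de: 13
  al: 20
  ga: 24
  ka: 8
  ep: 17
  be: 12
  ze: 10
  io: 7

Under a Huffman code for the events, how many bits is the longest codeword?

Merge the two lowest-weight nodes at each step:
merge io(7) and ka(8): 15
merge ze(10) and be(12): 22
merge de(13) and 15: 28
merge ep(17) and al(20): 37
merge 22 and ga(24): 46
merge 28 and 37: 65
merge 46 and 65: 111
The first pair merged (io, ka) ends up deepest, at depth 4.

4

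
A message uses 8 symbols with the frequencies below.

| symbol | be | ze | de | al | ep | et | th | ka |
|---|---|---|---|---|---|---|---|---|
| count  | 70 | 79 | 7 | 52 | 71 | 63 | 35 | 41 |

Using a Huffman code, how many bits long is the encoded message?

1217

Merge the two smallest weights repeatedly:
de(7) + th(35) → 42
ka(41) + 42 → 83
al(52) + et(63) → 115
be(70) + ep(71) → 141
ze(79) + 83 → 162
115 + 141 → 256
162 + 256 → 418
The encoded length is the sum of every internal node's weight: 42 + 83 + 115 + 141 + 162 + 256 + 418 = 1217 bits.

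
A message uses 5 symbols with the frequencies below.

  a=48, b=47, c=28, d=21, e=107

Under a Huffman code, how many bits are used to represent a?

Repeatedly merge the two smallest:
combine d(21), c(28) → 49
combine b(47), a(48) → 95
combine 49, 95 → 144
combine e(107), 144 → 251
a sits 3 levels below the root, so its codeword is 3 bits.

3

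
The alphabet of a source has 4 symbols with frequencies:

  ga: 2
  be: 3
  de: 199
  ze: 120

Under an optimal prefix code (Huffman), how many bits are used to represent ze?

2

Repeatedly merge the two smallest:
ga(2) + be(3) → 5
5 + ze(120) → 125
125 + de(199) → 324
ze's leaf is at depth 2, giving a 2-bit codeword.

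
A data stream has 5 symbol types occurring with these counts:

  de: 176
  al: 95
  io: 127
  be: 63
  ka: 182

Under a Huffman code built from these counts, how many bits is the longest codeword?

3

Merge the two lowest-weight nodes at each step:
combine be(63), al(95) → 158
combine io(127), 158 → 285
combine de(176), ka(182) → 358
combine 285, 358 → 643
The rarest symbols sit at the bottom; the longest codeword is 3 bits.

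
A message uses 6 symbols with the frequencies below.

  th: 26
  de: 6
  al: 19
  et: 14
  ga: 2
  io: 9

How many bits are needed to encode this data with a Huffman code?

177

Merge the two smallest weights repeatedly:
merge ga(2) and de(6): 8
merge 8 and io(9): 17
merge et(14) and 17: 31
merge al(19) and th(26): 45
merge 31 and 45: 76
Total encoded bits = sum of merged weights = 8 + 17 + 31 + 45 + 76 = 177.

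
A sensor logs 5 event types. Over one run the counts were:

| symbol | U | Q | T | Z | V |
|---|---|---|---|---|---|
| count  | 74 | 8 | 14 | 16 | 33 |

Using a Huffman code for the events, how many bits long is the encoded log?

276

Build the Huffman tree bottom-up:
Q(8) + T(14) → 22
Z(16) + 22 → 38
V(33) + 38 → 71
71 + U(74) → 145
Total encoded bits = sum of merged weights = 22 + 38 + 71 + 145 = 276.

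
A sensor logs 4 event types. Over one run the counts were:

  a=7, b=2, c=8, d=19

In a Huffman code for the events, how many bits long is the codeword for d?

Repeatedly merge the two smallest:
b(2) + a(7) → 9
c(8) + 9 → 17
17 + d(19) → 36
d sits one level below the root: a 1-bit codeword.

1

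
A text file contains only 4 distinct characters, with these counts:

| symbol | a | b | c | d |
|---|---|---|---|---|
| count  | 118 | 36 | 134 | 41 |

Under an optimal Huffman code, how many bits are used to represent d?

Build the tree from the bottom:
merge b(36) and d(41): 77
merge 77 and a(118): 195
merge c(134) and 195: 329
The subtree containing d is merged 3 times, so code length = 3.

3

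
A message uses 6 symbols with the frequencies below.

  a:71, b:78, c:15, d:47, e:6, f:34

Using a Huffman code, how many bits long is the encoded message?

Build the Huffman tree bottom-up:
merge e(6) and c(15): 21
merge 21 and f(34): 55
merge d(47) and 55: 102
merge a(71) and b(78): 149
merge 102 and 149: 251
Total encoded bits = sum of merged weights = 21 + 55 + 102 + 149 + 251 = 578.

578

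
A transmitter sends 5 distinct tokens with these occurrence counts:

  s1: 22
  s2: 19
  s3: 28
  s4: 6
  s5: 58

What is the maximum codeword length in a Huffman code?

4

Merge the two lowest-weight nodes at each step:
combine s4(6), s2(19) → 25
combine s1(22), 25 → 47
combine s3(28), 47 → 75
combine s5(58), 75 → 133
Maximum depth reached is 4.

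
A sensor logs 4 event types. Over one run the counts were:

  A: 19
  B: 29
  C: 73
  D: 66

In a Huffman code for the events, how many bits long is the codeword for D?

2

Repeatedly merge the two smallest:
A(19) + B(29) → 48
48 + D(66) → 114
C(73) + 114 → 187
The subtree containing D is merged 2 times, so code length = 2.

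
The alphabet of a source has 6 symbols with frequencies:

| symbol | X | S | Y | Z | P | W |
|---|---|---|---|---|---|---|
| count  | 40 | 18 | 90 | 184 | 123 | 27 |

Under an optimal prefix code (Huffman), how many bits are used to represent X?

4

Huffman merges, smallest pair first:
merge S(18) and W(27): 45
merge X(40) and 45: 85
merge 85 and Y(90): 175
merge P(123) and 175: 298
merge Z(184) and 298: 482
X's leaf is at depth 4, giving a 4-bit codeword.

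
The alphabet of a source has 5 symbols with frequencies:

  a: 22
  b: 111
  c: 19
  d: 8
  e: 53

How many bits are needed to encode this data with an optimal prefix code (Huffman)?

391

Merge the two smallest weights repeatedly:
d(8) + c(19) → 27
a(22) + 27 → 49
49 + e(53) → 102
102 + b(111) → 213
The encoded length is the sum of every internal node's weight: 27 + 49 + 102 + 213 = 391 bits.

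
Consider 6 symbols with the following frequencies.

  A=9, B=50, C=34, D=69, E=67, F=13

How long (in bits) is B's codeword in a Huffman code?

2

Build the tree from the bottom:
A(9) + F(13) → 22
22 + C(34) → 56
B(50) + 56 → 106
E(67) + D(69) → 136
106 + 136 → 242
The subtree containing B is merged 2 times, so code length = 2.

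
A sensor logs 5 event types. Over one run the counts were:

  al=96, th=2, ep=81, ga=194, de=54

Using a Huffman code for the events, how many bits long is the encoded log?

Greedily combine the two least-frequent nodes:
merge th(2) and de(54): 56
merge 56 and ep(81): 137
merge al(96) and 137: 233
merge ga(194) and 233: 427
Total encoded bits = sum of merged weights = 56 + 137 + 233 + 427 = 853.

853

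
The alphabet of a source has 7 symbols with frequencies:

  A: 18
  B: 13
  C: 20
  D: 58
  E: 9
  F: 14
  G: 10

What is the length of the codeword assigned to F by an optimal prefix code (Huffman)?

Huffman merges, smallest pair first:
combine E(9), G(10) → 19
combine B(13), F(14) → 27
combine A(18), 19 → 37
combine C(20), 27 → 47
combine 37, 47 → 84
combine D(58), 84 → 142
F sits 4 levels below the root, so its codeword is 4 bits.

4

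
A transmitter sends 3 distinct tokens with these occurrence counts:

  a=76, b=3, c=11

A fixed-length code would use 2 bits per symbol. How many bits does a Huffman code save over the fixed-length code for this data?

Fixed-length: 2 bits × 90 symbols = 180 bits.
Huffman merges:
combine b(3), c(11) → 14
combine 14, a(76) → 90
Huffman total = 14 + 90 = 104 bits.
Saving = 180 − 104 = 76 bits.

76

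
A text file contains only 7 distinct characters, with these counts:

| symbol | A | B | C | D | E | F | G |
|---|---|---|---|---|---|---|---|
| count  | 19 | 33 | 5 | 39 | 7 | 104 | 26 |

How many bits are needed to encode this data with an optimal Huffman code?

Greedily combine the two least-frequent nodes:
C(5) + E(7) → 12
12 + A(19) → 31
G(26) + 31 → 57
B(33) + D(39) → 72
57 + 72 → 129
F(104) + 129 → 233
Total encoded bits = sum of merged weights = 12 + 31 + 57 + 72 + 129 + 233 = 534.

534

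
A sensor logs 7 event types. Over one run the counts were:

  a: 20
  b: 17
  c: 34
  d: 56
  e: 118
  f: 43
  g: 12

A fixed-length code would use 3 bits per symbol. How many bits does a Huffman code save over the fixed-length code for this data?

158

Fixed-length: 3 bits × 300 symbols = 900 bits.
Huffman merges:
g(12) + b(17) → 29
a(20) + 29 → 49
c(34) + f(43) → 77
49 + d(56) → 105
77 + 105 → 182
e(118) + 182 → 300
Huffman total = 29 + 49 + 77 + 105 + 182 + 300 = 742 bits.
Saving = 900 − 742 = 158 bits.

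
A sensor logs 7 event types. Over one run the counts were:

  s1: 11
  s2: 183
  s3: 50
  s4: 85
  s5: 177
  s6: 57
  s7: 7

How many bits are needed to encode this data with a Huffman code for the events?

1351

Merge the two smallest weights repeatedly:
s7(7) + s1(11) → 18
18 + s3(50) → 68
s6(57) + 68 → 125
s4(85) + 125 → 210
s5(177) + s2(183) → 360
210 + 360 → 570
The encoded length is the sum of every internal node's weight: 18 + 68 + 125 + 210 + 360 + 570 = 1351 bits.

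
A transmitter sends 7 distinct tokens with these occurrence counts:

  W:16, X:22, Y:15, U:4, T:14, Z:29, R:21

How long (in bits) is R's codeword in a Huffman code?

3

Repeatedly merge the two smallest:
merge U(4) and T(14): 18
merge Y(15) and W(16): 31
merge 18 and R(21): 39
merge X(22) and Z(29): 51
merge 31 and 39: 70
merge 51 and 70: 121
The subtree containing R is merged 3 times, so code length = 3.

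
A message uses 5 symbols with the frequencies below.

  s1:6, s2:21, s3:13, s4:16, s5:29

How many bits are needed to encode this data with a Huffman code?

Build the Huffman tree bottom-up:
s1(6) + s3(13) → 19
s4(16) + 19 → 35
s2(21) + s5(29) → 50
35 + 50 → 85
Each symbol's bit-cost is frequency × depth; summing gives 189 bits (equivalently 19 + 35 + 50 + 85).

189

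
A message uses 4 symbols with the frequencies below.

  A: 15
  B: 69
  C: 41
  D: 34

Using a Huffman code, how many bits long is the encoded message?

298

Merge the two smallest weights repeatedly:
combine A(15), D(34) → 49
combine C(41), 49 → 90
combine B(69), 90 → 159
The encoded length is the sum of every internal node's weight: 49 + 90 + 159 = 298 bits.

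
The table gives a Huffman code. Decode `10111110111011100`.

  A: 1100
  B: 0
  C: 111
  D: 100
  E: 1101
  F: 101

Read left to right; each codeword is recognised as soon as it completes (prefix code):
  101→F | 111→C | 101→F | 1101→E | 1100→A
Decoded message: FCFEA

FCFEA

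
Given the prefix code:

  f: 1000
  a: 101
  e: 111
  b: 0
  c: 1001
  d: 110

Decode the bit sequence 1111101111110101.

edeeba

Read left to right; each codeword is recognised as soon as it completes (prefix code):
  111→e | 110→d | 111→e | 111→e | 0→b | 101→a
Decoded message: edeeba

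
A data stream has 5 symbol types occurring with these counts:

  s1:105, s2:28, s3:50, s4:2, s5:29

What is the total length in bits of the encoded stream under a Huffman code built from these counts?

412

Build the Huffman tree bottom-up:
s4(2) + s2(28) → 30
s5(29) + 30 → 59
s3(50) + 59 → 109
s1(105) + 109 → 214
Total encoded bits = sum of merged weights = 30 + 59 + 109 + 214 = 412.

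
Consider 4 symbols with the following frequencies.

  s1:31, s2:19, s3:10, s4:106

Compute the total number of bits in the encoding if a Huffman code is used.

Greedily combine the two least-frequent nodes:
s3(10) + s2(19) → 29
29 + s1(31) → 60
60 + s4(106) → 166
Total encoded bits = sum of merged weights = 29 + 60 + 166 = 255.

255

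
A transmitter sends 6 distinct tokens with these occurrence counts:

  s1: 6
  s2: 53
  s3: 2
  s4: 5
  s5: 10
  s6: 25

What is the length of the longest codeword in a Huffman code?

Merge the two lowest-weight nodes at each step:
s3(2) + s4(5) → 7
s1(6) + 7 → 13
s5(10) + 13 → 23
23 + s6(25) → 48
48 + s2(53) → 101
The rarest symbols sit at the bottom; the longest codeword is 5 bits.

5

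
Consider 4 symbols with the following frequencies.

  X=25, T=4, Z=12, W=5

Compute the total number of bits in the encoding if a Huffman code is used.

Build the Huffman tree bottom-up:
merge T(4) and W(5): 9
merge 9 and Z(12): 21
merge 21 and X(25): 46
Each symbol's bit-cost is frequency × depth; summing gives 76 bits (equivalently 9 + 21 + 46).

76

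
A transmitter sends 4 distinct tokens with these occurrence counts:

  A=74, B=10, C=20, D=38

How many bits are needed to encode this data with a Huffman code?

Merge the two smallest weights repeatedly:
combine B(10), C(20) → 30
combine 30, D(38) → 68
combine 68, A(74) → 142
The encoded length is the sum of every internal node's weight: 30 + 68 + 142 = 240 bits.

240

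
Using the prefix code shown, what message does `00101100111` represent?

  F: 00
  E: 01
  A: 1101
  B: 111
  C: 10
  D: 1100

Read left to right; each codeword is recognised as soon as it completes (prefix code):
  00→F | 10→C | 1100→D | 111→B
Decoded message: FCDB

FCDB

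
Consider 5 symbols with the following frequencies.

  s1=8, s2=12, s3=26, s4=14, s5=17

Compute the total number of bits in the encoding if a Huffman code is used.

174

Greedily combine the two least-frequent nodes:
combine s1(8), s2(12) → 20
combine s4(14), s5(17) → 31
combine 20, s3(26) → 46
combine 31, 46 → 77
Total encoded bits = sum of merged weights = 20 + 31 + 46 + 77 = 174.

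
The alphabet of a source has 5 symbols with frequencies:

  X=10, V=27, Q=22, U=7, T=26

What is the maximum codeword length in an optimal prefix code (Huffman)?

3

Merge the two lowest-weight nodes at each step:
U(7) + X(10) → 17
17 + Q(22) → 39
T(26) + V(27) → 53
39 + 53 → 92
The first pair merged (U, X) ends up deepest, at depth 3.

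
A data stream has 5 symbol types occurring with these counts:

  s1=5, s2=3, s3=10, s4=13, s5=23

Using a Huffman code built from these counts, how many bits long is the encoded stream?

111

Greedily combine the two least-frequent nodes:
merge s2(3) and s1(5): 8
merge 8 and s3(10): 18
merge s4(13) and 18: 31
merge s5(23) and 31: 54
Each symbol's bit-cost is frequency × depth; summing gives 111 bits (equivalently 8 + 18 + 31 + 54).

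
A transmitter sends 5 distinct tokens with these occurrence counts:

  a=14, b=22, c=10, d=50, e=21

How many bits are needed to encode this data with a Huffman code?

Build the Huffman tree bottom-up:
c(10) + a(14) → 24
e(21) + b(22) → 43
24 + 43 → 67
d(50) + 67 → 117
The encoded length is the sum of every internal node's weight: 24 + 43 + 67 + 117 = 251 bits.

251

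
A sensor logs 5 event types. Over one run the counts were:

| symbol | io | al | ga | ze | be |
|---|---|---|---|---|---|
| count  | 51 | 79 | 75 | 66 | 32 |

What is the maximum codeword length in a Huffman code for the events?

3

Merge the two lowest-weight nodes at each step:
combine be(32), io(51) → 83
combine ze(66), ga(75) → 141
combine al(79), 83 → 162
combine 141, 162 → 303
The rarest symbols sit at the bottom; the longest codeword is 3 bits.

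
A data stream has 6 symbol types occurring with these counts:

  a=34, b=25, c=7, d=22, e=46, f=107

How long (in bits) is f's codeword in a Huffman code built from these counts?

1

Huffman merges, smallest pair first:
merge c(7) and d(22): 29
merge b(25) and 29: 54
merge a(34) and e(46): 80
merge 54 and 80: 134
merge f(107) and 134: 241
f is merged only at the final step, so code length = 1.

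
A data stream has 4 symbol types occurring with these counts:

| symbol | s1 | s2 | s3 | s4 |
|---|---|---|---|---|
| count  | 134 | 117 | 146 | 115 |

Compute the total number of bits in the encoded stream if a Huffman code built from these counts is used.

Build the Huffman tree bottom-up:
s4(115) + s2(117) → 232
s1(134) + s3(146) → 280
232 + 280 → 512
Each symbol's bit-cost is frequency × depth; summing gives 1024 bits (equivalently 232 + 280 + 512).

1024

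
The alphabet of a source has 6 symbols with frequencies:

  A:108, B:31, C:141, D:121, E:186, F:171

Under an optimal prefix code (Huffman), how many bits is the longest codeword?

4

Merge the two lowest-weight nodes at each step:
combine B(31), A(108) → 139
combine D(121), 139 → 260
combine C(141), F(171) → 312
combine E(186), 260 → 446
combine 312, 446 → 758
The first pair merged (B, A) ends up deepest, at depth 4.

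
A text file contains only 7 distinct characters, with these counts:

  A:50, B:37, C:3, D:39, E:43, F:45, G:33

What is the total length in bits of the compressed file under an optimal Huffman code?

691

Greedily combine the two least-frequent nodes:
C(3) + G(33) → 36
36 + B(37) → 73
D(39) + E(43) → 82
F(45) + A(50) → 95
73 + 82 → 155
95 + 155 → 250
Each symbol's bit-cost is frequency × depth; summing gives 691 bits (equivalently 36 + 73 + 82 + 95 + 155 + 250).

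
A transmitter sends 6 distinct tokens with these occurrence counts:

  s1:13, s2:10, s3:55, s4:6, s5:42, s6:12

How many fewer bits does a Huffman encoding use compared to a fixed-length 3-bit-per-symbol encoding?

Fixed-length: 3 bits × 138 symbols = 414 bits.
Huffman merges:
merge s4(6) and s2(10): 16
merge s6(12) and s1(13): 25
merge 16 and 25: 41
merge 41 and s5(42): 83
merge s3(55) and 83: 138
Huffman total = 16 + 25 + 41 + 83 + 138 = 303 bits.
Saving = 414 − 303 = 111 bits.

111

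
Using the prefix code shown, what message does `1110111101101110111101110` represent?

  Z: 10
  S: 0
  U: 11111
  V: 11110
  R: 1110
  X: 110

RVXRVR

Read left to right; each codeword is recognised as soon as it completes (prefix code):
  1110→R | 11110→V | 110→X | 1110→R | 11110→V | 1110→R
Decoded message: RVXRVR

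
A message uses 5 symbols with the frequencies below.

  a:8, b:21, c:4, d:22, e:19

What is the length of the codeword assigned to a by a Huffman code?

3

Repeatedly merge the two smallest:
combine c(4), a(8) → 12
combine 12, e(19) → 31
combine b(21), d(22) → 43
combine 31, 43 → 74
a sits 3 levels below the root, so its codeword is 3 bits.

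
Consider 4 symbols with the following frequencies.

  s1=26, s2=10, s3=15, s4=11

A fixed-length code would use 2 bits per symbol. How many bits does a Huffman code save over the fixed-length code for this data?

Fixed-length: 2 bits × 62 symbols = 124 bits.
Huffman merges:
combine s2(10), s4(11) → 21
combine s3(15), 21 → 36
combine s1(26), 36 → 62
Huffman total = 21 + 36 + 62 = 119 bits.
Saving = 124 − 119 = 5 bits.

5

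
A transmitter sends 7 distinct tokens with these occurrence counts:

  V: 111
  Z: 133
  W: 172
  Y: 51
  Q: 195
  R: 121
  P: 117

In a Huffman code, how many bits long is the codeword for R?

3

Repeatedly merge the two smallest:
combine Y(51), V(111) → 162
combine P(117), R(121) → 238
combine Z(133), 162 → 295
combine W(172), Q(195) → 367
combine 238, 295 → 533
combine 367, 533 → 900
R sits 3 levels below the root, so its codeword is 3 bits.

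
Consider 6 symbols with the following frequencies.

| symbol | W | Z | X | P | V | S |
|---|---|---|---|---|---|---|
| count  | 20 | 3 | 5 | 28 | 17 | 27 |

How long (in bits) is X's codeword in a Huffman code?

4

Huffman merges, smallest pair first:
merge Z(3) and X(5): 8
merge 8 and V(17): 25
merge W(20) and 25: 45
merge S(27) and P(28): 55
merge 45 and 55: 100
The subtree containing X is merged 4 times, so code length = 4.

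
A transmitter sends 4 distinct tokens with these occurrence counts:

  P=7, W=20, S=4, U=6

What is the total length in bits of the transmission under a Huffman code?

Greedily combine the two least-frequent nodes:
combine S(4), U(6) → 10
combine P(7), 10 → 17
combine 17, W(20) → 37
Each symbol's bit-cost is frequency × depth; summing gives 64 bits (equivalently 10 + 17 + 37).

64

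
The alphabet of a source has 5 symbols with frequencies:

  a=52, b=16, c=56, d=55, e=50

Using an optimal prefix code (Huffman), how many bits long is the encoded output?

Build the Huffman tree bottom-up:
merge b(16) and e(50): 66
merge a(52) and d(55): 107
merge c(56) and 66: 122
merge 107 and 122: 229
The encoded length is the sum of every internal node's weight: 66 + 107 + 122 + 229 = 524 bits.

524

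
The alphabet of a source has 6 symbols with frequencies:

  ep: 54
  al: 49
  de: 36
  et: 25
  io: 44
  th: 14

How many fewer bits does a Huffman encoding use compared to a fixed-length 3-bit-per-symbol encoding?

108

Fixed-length: 3 bits × 222 symbols = 666 bits.
Huffman merges:
merge th(14) and et(25): 39
merge de(36) and 39: 75
merge io(44) and al(49): 93
merge ep(54) and 75: 129
merge 93 and 129: 222
Huffman total = 39 + 75 + 93 + 129 + 222 = 558 bits.
Saving = 666 − 558 = 108 bits.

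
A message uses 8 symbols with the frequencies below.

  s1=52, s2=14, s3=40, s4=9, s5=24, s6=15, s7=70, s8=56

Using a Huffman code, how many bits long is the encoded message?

Merge the two smallest weights repeatedly:
s4(9) + s2(14) → 23
s6(15) + 23 → 38
s5(24) + 38 → 62
s3(40) + s1(52) → 92
s8(56) + 62 → 118
s7(70) + 92 → 162
118 + 162 → 280
Total encoded bits = sum of merged weights = 23 + 38 + 62 + 92 + 118 + 162 + 280 = 775.

775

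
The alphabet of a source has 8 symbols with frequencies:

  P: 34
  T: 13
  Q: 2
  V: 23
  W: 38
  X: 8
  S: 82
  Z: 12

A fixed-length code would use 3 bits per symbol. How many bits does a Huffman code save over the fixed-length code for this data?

97

Fixed-length: 3 bits × 212 symbols = 636 bits.
Huffman merges:
combine Q(2), X(8) → 10
combine 10, Z(12) → 22
combine T(13), 22 → 35
combine V(23), P(34) → 57
combine 35, W(38) → 73
combine 57, 73 → 130
combine S(82), 130 → 212
Huffman total = 10 + 22 + 35 + 57 + 73 + 130 + 212 = 539 bits.
Saving = 636 − 539 = 97 bits.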